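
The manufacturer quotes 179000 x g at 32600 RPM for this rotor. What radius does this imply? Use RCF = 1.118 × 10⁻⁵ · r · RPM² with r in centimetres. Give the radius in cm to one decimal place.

179000 = 1.118 × 10⁻⁵ × r × (32600)²
r = 179000 / (1.118 × 10⁻⁵ × 1,062,760,000) = 179000 / 11881.66 ≈ 15.065 cm

r ≈ 15.1 cm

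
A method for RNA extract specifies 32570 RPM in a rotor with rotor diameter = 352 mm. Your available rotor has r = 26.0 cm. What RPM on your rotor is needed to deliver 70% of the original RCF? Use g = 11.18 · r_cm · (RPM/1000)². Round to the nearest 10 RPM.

Original rotor: r = 352 mm / 2 = 176 mm = 17.6 cm
RCF = 11.18 × r × (N/1000)²
RCF_original = 11.18 × 17.6 × (32.57)² = 11.18 × 17.6 × 1,060.8049 ≈ 208,732.5 × g
Target RCF = 0.7 × 208,732.5 ≈ 146,112.8 × g
146,112.8 = 11.18 × 26 × (N/1000)²
(N/1000)² = 146,112.8 / 290.68 = 502.6586
N = 1000 × √502.6586 ≈ 22,420.0

22420 RPM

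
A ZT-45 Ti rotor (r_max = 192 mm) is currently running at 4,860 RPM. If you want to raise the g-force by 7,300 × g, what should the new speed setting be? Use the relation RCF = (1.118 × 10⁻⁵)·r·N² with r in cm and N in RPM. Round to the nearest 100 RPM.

r = 192 mm = 19.2 cm
Current RCF = 1.118 × 10⁻⁵ × 19.2 × (4860)² = 1.118 × 10⁻⁵ × 19.2 × 23,619,600 ≈ 5,070.1 × g
Target RCF = 5,070.1 + 7,300 = 12,370.1 × g
N² = 12,370.1 / (21.4656 × 10⁻⁵) = 57,627,553
N ≈ √57,627,553 ≈ 7,591.3

7600 RPM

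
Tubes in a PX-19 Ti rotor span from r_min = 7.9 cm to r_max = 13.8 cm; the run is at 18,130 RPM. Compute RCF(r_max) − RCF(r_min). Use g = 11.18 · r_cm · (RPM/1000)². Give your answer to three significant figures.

RCF_max = 11.18 × 13.8 × (18.13)² = 11.18 × 13.8 × 328.6969 ≈ 50,712.7 × g
RCF_min = 11.18 × 7.9 × (18.13)² = 11.18 × 7.9 × 328.6969 ≈ 29,031.2 × g
ΔRCF = 50,712.7 − 29,031.2 = 21,681.5

21700 × g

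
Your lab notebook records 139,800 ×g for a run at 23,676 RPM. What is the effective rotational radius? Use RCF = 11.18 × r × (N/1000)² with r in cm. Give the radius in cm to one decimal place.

22.3 cm

139800 = 11.18 × r × (23.676)²
r = 139800 / (11.18 × 560.552976) = 139800 / 6266.982 ≈ 22.307 cm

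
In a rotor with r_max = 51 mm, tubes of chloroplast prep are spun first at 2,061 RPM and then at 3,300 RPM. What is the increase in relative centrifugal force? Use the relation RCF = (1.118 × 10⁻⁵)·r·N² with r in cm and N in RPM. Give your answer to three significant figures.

r = 51 mm = 5.1 cm
RCF₁ = 1.118 × 10⁻⁵ × 5.1 × (2061)² = 1.118 × 10⁻⁵ × 5.1 × 4,247,721 ≈ 242.2 × g
RCF₂ = 1.118 × 10⁻⁵ × 5.1 × (3300)² = 1.118 × 10⁻⁵ × 5.1 × 10,890,000 ≈ 620.9 × g
Increase = 620.9 − 242.2 = 378.7

≈ 379 × g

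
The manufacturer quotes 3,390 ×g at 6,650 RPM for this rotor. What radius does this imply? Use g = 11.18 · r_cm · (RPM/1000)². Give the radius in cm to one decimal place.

3390 = 11.18 × r × (6.65)²
r = 3390 / (11.18 × 44.2225) = 3390 / 494.4076 ≈ 6.857 cm

6.9 cm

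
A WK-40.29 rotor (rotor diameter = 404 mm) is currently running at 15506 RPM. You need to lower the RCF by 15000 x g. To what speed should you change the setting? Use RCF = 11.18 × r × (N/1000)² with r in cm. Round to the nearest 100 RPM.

r = 404 mm / 2 = 202 mm = 20.2 cm
Current RCF = 11.18 × 20.2 × (15.506)² = 11.18 × 20.2 × 240.436036 ≈ 54,299.1 × g
Target RCF = 54,299.1 − 15,000 = 39,299.1 × g
(N/1000)² = 39,299.1 / 225.836 = 174.0161
N = 1000 × √174.0161 ≈ 13,191.5

13200 RPM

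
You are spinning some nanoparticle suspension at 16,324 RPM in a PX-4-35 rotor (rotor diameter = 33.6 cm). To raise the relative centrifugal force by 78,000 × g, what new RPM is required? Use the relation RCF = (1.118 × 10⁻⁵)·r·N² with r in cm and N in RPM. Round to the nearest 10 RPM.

≈ 26110 RPM

r = 33.6 / 2 = 16.8 cm
Current RCF = 1.118 × 10⁻⁵ × 16.8 × (16324)² = 1.118 × 10⁻⁵ × 16.8 × 266,472,976 ≈ 50,050 × g
Target RCF = 50,050 + 78,000 = 128,050 × g
N² = 128,050 / (18.7824 × 10⁻⁵) = 681,755,260
N ≈ √681,755,260 ≈ 26,110.4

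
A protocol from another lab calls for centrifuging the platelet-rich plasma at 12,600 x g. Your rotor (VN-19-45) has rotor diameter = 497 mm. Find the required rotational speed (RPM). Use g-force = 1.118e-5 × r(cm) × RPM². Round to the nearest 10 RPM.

≈ 6730 RPM

r = 497 mm / 2 = 248.5 mm = 24.85 cm
RCF = 1.118 × 10⁻⁵ × r × N²
12,600 = 1.118 × 10⁻⁵ × 24.85 × N²
N² = 12,600 / (27.7823 × 10⁻⁵) = 45,352,617
N ≈ √45,352,617 ≈ 6,734.4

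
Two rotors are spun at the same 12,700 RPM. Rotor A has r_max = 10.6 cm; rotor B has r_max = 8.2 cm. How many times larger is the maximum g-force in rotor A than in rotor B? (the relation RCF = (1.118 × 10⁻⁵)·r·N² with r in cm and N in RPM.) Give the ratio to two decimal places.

At fixed N, RCF ∝ r, so RCF_A/RCF_B = r_A/r_B = 10.6 / 8.2 = 1.2927.

1.29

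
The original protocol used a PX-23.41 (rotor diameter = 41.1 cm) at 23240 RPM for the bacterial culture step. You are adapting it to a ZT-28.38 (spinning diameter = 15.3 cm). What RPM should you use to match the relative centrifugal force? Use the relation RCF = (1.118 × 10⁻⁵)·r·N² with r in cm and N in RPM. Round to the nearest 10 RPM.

Original rotor: r = 41.1 / 2 = 20.55 cm
RCF_original = 1.118 × 10⁻⁵ × 20.55 × (23240)² = 1.118 × 10⁻⁵ × 20.55 × 540,097,600 ≈ 124,086.9 × g
Your rotor: r = 15.3 / 2 = 7.65 cm
124,086.9 = 1.118 × 10⁻⁵ × 7.65 × N²
N² = 124,086.9 / (8.5527 × 10⁻⁵) = 1,450,850,609
N ≈ √1,450,850,609 ≈ 38,090.0

≈ 38090 RPM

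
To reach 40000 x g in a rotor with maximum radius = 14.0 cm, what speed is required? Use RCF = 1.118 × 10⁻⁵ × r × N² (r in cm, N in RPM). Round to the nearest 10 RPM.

N ≈ 15990 RPM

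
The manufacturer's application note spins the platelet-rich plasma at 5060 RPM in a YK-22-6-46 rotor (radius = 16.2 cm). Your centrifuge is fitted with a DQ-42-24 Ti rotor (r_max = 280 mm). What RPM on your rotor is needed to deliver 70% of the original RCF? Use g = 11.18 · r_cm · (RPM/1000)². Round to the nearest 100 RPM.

RCF_original = 11.18 × 16.2 × (5.06)² = 11.18 × 16.2 × 25.6036 ≈ 4,637.2 × g
Target RCF = 0.7 × 4,637.2 ≈ 3,246 × g
Your rotor: r = 280 mm = 28.0 cm
3,246 = 11.18 × 28 × (N/1000)²
(N/1000)² = 3,246 / 313.04 = 10.36928
N = 1000 × √10.36928 ≈ 3,220.1

≈ 3200 RPM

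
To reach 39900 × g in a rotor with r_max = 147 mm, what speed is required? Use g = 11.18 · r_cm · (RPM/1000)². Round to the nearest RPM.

r = 147 mm = 14.7 cm
39,900 = 11.18 × 14.7 × (N/1000)²
(N/1000)² = 39,900 / 164.346 = 242.7805
N = 1000 × √242.7805 ≈ 15,581.4

N ≈ 15581 RPM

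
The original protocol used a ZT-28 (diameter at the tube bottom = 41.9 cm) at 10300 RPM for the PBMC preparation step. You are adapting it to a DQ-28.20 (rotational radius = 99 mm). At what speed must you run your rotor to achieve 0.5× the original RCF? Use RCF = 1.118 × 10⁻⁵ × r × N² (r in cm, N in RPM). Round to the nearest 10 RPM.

10590 RPM

Original rotor: r = 41.9 / 2 = 20.95 cm
RCF = 1.118 × 10⁻⁵ × r × N²
RCF_original = 1.118 × 10⁻⁵ × 20.95 × (10300)² = 1.118 × 10⁻⁵ × 20.95 × 106,090,000 ≈ 24,848.5 × g
Target RCF = 0.5 × 24,848.5 ≈ 12,424.2 × g
Your rotor: r = 99 mm = 9.9 cm
12,424.2 = 1.118 × 10⁻⁵ × 9.9 × N²
N² = 12,424.2 / (11.0682 × 10⁻⁵) = 112,251,315
N ≈ √112,251,315 ≈ 10,594.9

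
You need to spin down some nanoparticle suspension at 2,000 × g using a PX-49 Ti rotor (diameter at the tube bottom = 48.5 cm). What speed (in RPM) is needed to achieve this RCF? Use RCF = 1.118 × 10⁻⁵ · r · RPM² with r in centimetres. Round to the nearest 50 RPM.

r = 48.5 / 2 = 24.25 cm
RCF = 1.118 × 10⁻⁵ × r × N²
2,000 = 1.118 × 10⁻⁵ × 24.25 × N²
N² = 2,000 / (27.1115 × 10⁻⁵) = 7,376,943
N ≈ √7,376,943 ≈ 2,716.1

N ≈ 2700 RPM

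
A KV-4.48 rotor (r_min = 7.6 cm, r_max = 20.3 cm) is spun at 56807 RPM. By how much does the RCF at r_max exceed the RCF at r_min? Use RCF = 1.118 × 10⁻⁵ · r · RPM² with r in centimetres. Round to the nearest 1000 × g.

≈ 458000 ×g

RCF_max = 1.118 × 10⁻⁵ × 20.3 × (56807)² = 1.118 × 10⁻⁵ × 20.3 × 3,227,035,249 ≈ 732,388.6 × g
RCF_min = 1.118 × 10⁻⁵ × 7.6 × (56807)² = 1.118 × 10⁻⁵ × 7.6 × 3,227,035,249 ≈ 274,194.7 × g
ΔRCF = 732,388.6 − 274,194.7 = 458,193.9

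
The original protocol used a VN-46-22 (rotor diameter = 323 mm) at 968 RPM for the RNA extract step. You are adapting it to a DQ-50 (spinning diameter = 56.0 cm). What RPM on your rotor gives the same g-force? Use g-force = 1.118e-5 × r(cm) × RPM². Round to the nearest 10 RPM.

Original rotor: r = 323 mm / 2 = 161.5 mm = 16.15 cm
RCF_original = 1.118 × 10⁻⁵ × 16.15 × (968)² = 1.118 × 10⁻⁵ × 16.15 × 937,024 ≈ 169.2 × g
Your rotor: r = 56.0 / 2 = 28 cm
169.2 = 1.118 × 10⁻⁵ × 28 × N²
N² = 169.2 / (31.304 × 10⁻⁵) = 540,506
N ≈ √540,506 ≈ 735.2

740 RPM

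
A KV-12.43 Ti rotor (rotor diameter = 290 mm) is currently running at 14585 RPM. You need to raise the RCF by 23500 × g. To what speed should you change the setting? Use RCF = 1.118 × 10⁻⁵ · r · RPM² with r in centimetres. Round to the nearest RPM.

N₂ ≈ 18913 RPM

r = 290 mm / 2 = 145 mm = 14.5 cm
Current RCF = 1.118 × 10⁻⁵ × 14.5 × (14585)² = 1.118 × 10⁻⁵ × 14.5 × 212,722,225 ≈ 34,484.4 × g
Target RCF = 34,484.4 + 23,500 = 57,984.4 × g
N² = 57,984.4 / (16.211 × 10⁻⁵) = 357,685,522
N ≈ √357,685,522 ≈ 18,912.6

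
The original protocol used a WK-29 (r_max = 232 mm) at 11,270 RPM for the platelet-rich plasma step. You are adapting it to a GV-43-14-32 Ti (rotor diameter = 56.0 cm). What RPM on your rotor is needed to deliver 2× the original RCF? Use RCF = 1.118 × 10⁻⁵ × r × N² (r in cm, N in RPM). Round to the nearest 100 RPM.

Original rotor: r = 232 mm = 23.2 cm
RCF_original = 1.118 × 10⁻⁵ × 23.2 × (11270)² = 1.118 × 10⁻⁵ × 23.2 × 127,012,900 ≈ 32,944.1 × g
Target RCF = 2 × 32,944.1 ≈ 65,888.2 × g
Your rotor: r = 56.0 / 2 = 28 cm
65,888.2 = 1.118 × 10⁻⁵ × 28 × N²
N² = 65,888.2 / (31.304 × 10⁻⁵) = 210,478,533
N ≈ √210,478,533 ≈ 14,507.9

≈ 14500 RPM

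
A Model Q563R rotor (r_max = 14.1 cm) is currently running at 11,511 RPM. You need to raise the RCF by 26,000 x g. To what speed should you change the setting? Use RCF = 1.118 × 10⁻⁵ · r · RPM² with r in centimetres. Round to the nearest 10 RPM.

17250 RPM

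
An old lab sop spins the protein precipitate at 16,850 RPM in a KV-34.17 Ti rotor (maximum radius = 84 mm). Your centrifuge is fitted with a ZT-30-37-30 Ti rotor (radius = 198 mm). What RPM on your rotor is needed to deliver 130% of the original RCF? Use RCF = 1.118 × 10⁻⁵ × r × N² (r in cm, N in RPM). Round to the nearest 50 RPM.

12500 RPM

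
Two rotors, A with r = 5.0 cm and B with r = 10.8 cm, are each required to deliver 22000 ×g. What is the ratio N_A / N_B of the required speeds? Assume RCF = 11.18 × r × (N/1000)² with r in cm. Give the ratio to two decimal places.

At fixed RCF, N ∝ 1/√r, so N_A/N_B = √(r_B/r_A) = √(10.8/5.0) = √2.160000 = 1.4697.

1.47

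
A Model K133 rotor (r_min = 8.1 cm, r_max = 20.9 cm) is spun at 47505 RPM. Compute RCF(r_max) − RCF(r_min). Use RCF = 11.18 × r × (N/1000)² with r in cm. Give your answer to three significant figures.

RCF_max = 11.18 × 20.9 × (47.505)² = 11.18 × 20.9 × 2,256.725025 ≈ 527,310.9 × g
RCF_min = 11.18 × 8.1 × (47.505)² = 11.18 × 8.1 × 2,256.725025 ≈ 204,364.5 × g
ΔRCF = 527,310.9 − 204,364.5 = 322,946.4

323000 x g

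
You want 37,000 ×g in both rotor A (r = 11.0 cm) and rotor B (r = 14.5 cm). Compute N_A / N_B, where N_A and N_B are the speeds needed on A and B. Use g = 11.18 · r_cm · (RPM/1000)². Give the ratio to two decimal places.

At fixed RCF, N ∝ 1/√r, so N_A/N_B = √(r_B/r_A) = √(14.5/11.0) = √1.318182 = 1.1481.

1.15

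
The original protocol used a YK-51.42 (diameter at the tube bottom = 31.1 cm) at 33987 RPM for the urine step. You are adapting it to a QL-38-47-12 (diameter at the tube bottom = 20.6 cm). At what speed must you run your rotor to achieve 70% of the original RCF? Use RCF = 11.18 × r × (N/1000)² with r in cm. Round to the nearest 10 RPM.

34940 RPM

Original rotor: r = 31.1 / 2 = 15.55 cm
RCF_original = 11.18 × 15.55 × (33.987)² = 11.18 × 15.55 × 1,155.116169 ≈ 200,815.8 × g
Target RCF = 0.7 × 200,815.8 ≈ 140,571.1 × g
Your rotor: r = 20.6 / 2 = 10.3 cm
140,571.1 = 11.18 × 10.3 × (N/1000)²
(N/1000)² = 140,571.1 / 115.154 = 1220.723
N = 1000 × √1220.723 ≈ 34,938.8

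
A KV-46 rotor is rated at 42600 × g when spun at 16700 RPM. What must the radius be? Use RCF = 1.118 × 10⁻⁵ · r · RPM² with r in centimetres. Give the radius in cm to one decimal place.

13.7 cm

RCF = 1.118 × 10⁻⁵ × r × N²
42600 = 1.118 × 10⁻⁵ × r × (16700)²
r = 42600 / (1.118 × 10⁻⁵ × 278,890,000) = 42600 / 3117.99 ≈ 13.663 cm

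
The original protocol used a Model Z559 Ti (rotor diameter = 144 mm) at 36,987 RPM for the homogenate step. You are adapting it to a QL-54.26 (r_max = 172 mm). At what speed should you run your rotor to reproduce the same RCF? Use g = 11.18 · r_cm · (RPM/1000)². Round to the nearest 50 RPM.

≈ 23950 RPM

Original rotor: r = 144 mm / 2 = 72 mm = 7.2 cm
RCF = 11.18 × r × (N/1000)²
RCF_original = 11.18 × 7.2 × (36.987)² = 11.18 × 7.2 × 1,368.038169 ≈ 110,121.6 × g
Your rotor: r = 172 mm = 17.2 cm
110,121.6 = 11.18 × 17.2 × (N/1000)²
(N/1000)² = 110,121.6 / 192.296 = 572.6671
N = 1000 × √572.6671 ≈ 23,930.5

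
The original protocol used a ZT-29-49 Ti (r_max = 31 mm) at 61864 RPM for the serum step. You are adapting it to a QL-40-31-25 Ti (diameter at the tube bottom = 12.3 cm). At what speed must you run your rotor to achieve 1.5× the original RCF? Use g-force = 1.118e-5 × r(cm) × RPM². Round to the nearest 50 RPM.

Original rotor: r = 31 mm = 3.1 cm
RCF = 1.118 × 10⁻⁵ × r × N²
RCF_original = 1.118 × 10⁻⁵ × 3.1 × (61864)² = 1.118 × 10⁻⁵ × 3.1 × 3,827,154,496 ≈ 132,641.5 × g
Target RCF = 1.5 × 132,641.5 ≈ 198,962.2 × g
Your rotor: r = 12.3 / 2 = 6.15 cm
198,962.2 = 1.118 × 10⁻⁵ × 6.15 × N²
N² = 198,962.2 / (6.8757 × 10⁻⁵) = 2,893,701,005
N ≈ √2,893,701,005 ≈ 53,793.1

≈ 53800 RPM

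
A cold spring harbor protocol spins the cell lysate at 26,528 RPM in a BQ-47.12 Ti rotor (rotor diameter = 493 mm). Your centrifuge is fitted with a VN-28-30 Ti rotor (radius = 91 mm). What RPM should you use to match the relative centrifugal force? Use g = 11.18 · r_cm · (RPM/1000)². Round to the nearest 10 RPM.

≈ 43660 RPM

Original rotor: r = 493 mm / 2 = 246.5 mm = 24.65 cm
RCF_original = 11.18 × 24.65 × (26.528)² = 11.18 × 24.65 × 703.734784 ≈ 193,940.2 × g
Your rotor: r = 91 mm = 9.1 cm
193,940.2 = 11.18 × 9.1 × (N/1000)²
(N/1000)² = 193,940.2 / 101.738 = 1906.271
N = 1000 × √1906.271 ≈ 43,660.9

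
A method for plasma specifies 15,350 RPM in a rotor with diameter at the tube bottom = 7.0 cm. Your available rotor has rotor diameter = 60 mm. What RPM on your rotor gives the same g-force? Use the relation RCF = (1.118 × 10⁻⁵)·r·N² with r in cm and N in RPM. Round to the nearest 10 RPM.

Original rotor: r = 7.0 / 2 = 3.5 cm
RCF = 1.118 × 10⁻⁵ × r × N²
RCF_original = 1.118 × 10⁻⁵ × 3.5 × (15350)² = 1.118 × 10⁻⁵ × 3.5 × 235,622,500 ≈ 9,219.9 × g
Your rotor: r = 60 mm / 2 = 30 mm = 3 cm
9,219.9 = 1.118 × 10⁻⁵ × 3 × N²
N² = 9,219.9 / (3.354 × 10⁻⁵) = 274,892,665
N ≈ √274,892,665 ≈ 16,579.9

16580 RPM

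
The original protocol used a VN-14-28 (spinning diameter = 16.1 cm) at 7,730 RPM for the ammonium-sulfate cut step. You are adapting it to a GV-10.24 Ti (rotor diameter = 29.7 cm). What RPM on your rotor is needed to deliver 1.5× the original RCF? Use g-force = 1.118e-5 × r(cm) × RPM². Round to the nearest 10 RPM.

6970 RPM

Original rotor: r = 16.1 / 2 = 8.05 cm
RCF = 1.118 × 10⁻⁵ × r × N²
RCF_original = 1.118 × 10⁻⁵ × 8.05 × (7730)² = 1.118 × 10⁻⁵ × 8.05 × 59,752,900 ≈ 5,377.7 × g
Target RCF = 1.5 × 5,377.7 ≈ 8,066.5 × g
Your rotor: r = 29.7 / 2 = 14.85 cm
8,066.5 = 1.118 × 10⁻⁵ × 14.85 × N²
N² = 8,066.5 / (16.6023 × 10⁻⁵) = 48,586,642
N ≈ √48,586,642 ≈ 6,970.4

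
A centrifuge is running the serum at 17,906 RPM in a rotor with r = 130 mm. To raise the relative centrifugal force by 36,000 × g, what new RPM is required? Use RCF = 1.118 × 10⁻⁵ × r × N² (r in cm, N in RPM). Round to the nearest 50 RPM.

23850 RPM

r = 130 mm = 13.0 cm
Current RCF = 1.118 × 10⁻⁵ × 13 × (17906)² = 1.118 × 10⁻⁵ × 13 × 320,624,836 ≈ 46,599.6 × g
Target RCF = 46,599.6 + 36,000 = 82,599.6 × g
N² = 82,599.6 / (14.534 × 10⁻⁵) = 568,319,802
N ≈ √568,319,802 ≈ 23,839.5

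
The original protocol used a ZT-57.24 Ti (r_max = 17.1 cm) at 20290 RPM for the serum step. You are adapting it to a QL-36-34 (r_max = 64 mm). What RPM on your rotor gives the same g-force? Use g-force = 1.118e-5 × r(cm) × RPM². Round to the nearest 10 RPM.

RCF = 1.118 × 10⁻⁵ × r × N²
RCF_original = 1.118 × 10⁻⁵ × 17.1 × (20290)² = 1.118 × 10⁻⁵ × 17.1 × 411,684,100 ≈ 78,704.9 × g
Your rotor: r = 64 mm = 6.4 cm
78,704.9 = 1.118 × 10⁻⁵ × 6.4 × N²
N² = 78,704.9 / (7.1552 × 10⁻⁵) = 1,099,967,856
N ≈ √1,099,967,856 ≈ 33,165.8

≈ 33170 RPM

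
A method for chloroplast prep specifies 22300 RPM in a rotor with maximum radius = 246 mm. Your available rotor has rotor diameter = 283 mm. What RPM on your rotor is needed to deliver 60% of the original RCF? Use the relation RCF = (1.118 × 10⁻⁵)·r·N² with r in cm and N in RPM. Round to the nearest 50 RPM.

≈ 22800 RPM

Original rotor: r = 246 mm = 24.6 cm
RCF_original = 1.118 × 10⁻⁵ × 24.6 × (22300)² = 1.118 × 10⁻⁵ × 24.6 × 497,290,000 ≈ 136,768.7 × g
Target RCF = 0.6 × 136,768.7 ≈ 82,061.2 × g
Your rotor: r = 283 mm / 2 = 141.5 mm = 14.15 cm
82,061.2 = 1.118 × 10⁻⁵ × 14.15 × N²
N² = 82,061.2 / (15.8197 × 10⁻⁵) = 518,727,915
N ≈ √518,727,915 ≈ 22,775.6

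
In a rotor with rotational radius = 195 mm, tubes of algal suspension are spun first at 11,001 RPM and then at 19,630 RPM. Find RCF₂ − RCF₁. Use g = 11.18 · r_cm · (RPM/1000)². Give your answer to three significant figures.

≈ 57600 x g

r = 195 mm = 19.5 cm
RCF₁ = 11.18 × 19.5 × (11.001)² = 11.18 × 19.5 × 121.022001 ≈ 26,384 × g
RCF₂ = 11.18 × 19.5 × (19.63)² = 11.18 × 19.5 × 385.3369 ≈ 84,007.3 × g
Increase = 84,007.3 − 26,384 = 57,623.3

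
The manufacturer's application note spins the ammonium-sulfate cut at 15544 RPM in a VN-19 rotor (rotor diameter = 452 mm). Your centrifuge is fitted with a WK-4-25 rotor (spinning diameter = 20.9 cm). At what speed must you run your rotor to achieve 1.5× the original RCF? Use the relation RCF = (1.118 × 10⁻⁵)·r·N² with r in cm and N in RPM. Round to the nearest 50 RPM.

28000 RPM

Original rotor: r = 452 mm / 2 = 226 mm = 22.6 cm
RCF = 1.118 × 10⁻⁵ × r × N²
RCF_original = 1.118 × 10⁻⁵ × 22.6 × (15544)² = 1.118 × 10⁻⁵ × 22.6 × 241,615,936 ≈ 61,048.6 × g
Target RCF = 1.5 × 61,048.6 ≈ 91,572.9 × g
Your rotor: r = 20.9 / 2 = 10.45 cm
91,572.9 = 1.118 × 10⁻⁵ × 10.45 × N²
N² = 91,572.9 / (11.6831 × 10⁻⁵) = 783,806,524
N ≈ √783,806,524 ≈ 27,996.5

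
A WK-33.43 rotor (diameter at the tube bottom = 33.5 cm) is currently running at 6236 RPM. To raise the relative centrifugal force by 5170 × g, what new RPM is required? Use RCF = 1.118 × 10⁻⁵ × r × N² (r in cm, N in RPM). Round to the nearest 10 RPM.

8150 RPM

r = 33.5 / 2 = 16.75 cm
Current RCF = 1.118 × 10⁻⁵ × 16.75 × (6236)² = 1.118 × 10⁻⁵ × 16.75 × 38,887,696 ≈ 7,282.3 × g
Target RCF = 7,282.3 + 5,170 = 12,452.3 × g
N² = 12,452.3 / (18.7265 × 10⁻⁵) = 66,495,608
N ≈ √66,495,608 ≈ 8,154.5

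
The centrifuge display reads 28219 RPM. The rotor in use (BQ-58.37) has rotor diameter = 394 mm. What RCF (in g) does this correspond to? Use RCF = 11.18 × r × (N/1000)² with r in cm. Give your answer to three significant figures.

r = 394 mm / 2 = 197 mm = 19.7 cm
RCF = 11.18 × r × (N/1000)²
RCF = 11.18 × 19.7 × (28.219)² = 11.18 × 19.7 × 796.311961 ≈ 175,384.5 × g

RCF ≈ 175000 g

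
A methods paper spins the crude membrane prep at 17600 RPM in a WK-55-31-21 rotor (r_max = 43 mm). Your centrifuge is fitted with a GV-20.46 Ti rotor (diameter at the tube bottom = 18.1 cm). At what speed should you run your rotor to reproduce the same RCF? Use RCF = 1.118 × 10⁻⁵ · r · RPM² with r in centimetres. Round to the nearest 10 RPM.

Original rotor: r = 43 mm = 4.3 cm
RCF_original = 1.118 × 10⁻⁵ × 4.3 × (17600)² = 1.118 × 10⁻⁵ × 4.3 × 309,760,000 ≈ 14,891.4 × g
Your rotor: r = 18.1 / 2 = 9.05 cm
14,891.4 = 1.118 × 10⁻⁵ × 9.05 × N²
N² = 14,891.4 / (10.1179 × 10⁻⁵) = 147,178,762
N ≈ √147,178,762 ≈ 12,131.7

≈ 12130 RPM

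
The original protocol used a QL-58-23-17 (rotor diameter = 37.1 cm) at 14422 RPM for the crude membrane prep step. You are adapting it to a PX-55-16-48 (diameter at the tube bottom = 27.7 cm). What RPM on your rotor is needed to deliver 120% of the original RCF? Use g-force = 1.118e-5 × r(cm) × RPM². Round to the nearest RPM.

≈ 18284 RPM

Original rotor: r = 37.1 / 2 = 18.55 cm
RCF_original = 1.118 × 10⁻⁵ × 18.55 × (14422)² = 1.118 × 10⁻⁵ × 18.55 × 207,994,084 ≈ 43,135.7 × g
Target RCF = 1.2 × 43,135.7 ≈ 51,762.8 × g
Your rotor: r = 27.7 / 2 = 13.85 cm
51,762.8 = 1.118 × 10⁻⁵ × 13.85 × N²
N² = 51,762.8 / (15.4843 × 10⁻⁵) = 334,292,154
N ≈ √334,292,154 ≈ 18,283.7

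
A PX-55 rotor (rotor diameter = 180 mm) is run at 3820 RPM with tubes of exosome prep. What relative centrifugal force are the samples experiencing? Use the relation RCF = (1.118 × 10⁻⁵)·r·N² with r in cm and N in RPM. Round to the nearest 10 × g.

r = 180 mm / 2 = 90 mm = 9 cm
RCF = 1.118 × 10⁻⁵ × r × N²
RCF = 1.118 × 10⁻⁵ × 9 × (3820)² = 1.118 × 10⁻⁵ × 9 × 14,592,400 ≈ 1,468.3 × g

≈ 1470 × g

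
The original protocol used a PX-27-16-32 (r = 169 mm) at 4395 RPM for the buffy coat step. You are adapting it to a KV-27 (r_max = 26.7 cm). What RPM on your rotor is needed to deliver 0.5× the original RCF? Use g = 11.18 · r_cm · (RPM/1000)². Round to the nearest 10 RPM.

≈ 2470 RPM

Original rotor: r = 169 mm = 16.9 cm
RCF_original = 11.18 × 16.9 × (4.395)² = 11.18 × 16.9 × 19.316025 ≈ 3,649.6 × g
Target RCF = 0.5 × 3,649.6 ≈ 1,824.8 × g
1,824.8 = 11.18 × 26.7 × (N/1000)²
(N/1000)² = 1,824.8 / 298.506 = 6.11311
N = 1000 × √6.11311 ≈ 2,472.5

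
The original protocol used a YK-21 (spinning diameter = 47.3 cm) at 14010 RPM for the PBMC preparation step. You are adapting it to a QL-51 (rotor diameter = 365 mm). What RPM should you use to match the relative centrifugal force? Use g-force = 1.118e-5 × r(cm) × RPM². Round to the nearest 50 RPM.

≈ 15950 RPM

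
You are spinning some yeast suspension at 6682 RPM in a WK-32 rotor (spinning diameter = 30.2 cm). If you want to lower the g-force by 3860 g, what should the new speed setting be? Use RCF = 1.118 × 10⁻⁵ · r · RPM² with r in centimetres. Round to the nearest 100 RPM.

4700 RPM

r = 30.2 / 2 = 15.1 cm
Current RCF = 1.118 × 10⁻⁵ × 15.1 × (6682)² = 1.118 × 10⁻⁵ × 15.1 × 44,649,124 ≈ 7,537.6 × g
Target RCF = 7,537.6 − 3,860 = 3,677.6 × g
N² = 3,677.6 / (16.8818 × 10⁻⁵) = 21,784,407
N ≈ √21,784,407 ≈ 4,667.4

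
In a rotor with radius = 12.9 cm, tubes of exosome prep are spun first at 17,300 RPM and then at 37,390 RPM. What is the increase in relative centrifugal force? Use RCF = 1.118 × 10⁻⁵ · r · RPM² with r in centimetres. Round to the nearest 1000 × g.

RCF₁ = 1.118 × 10⁻⁵ × 12.9 × (17300)² = 1.118 × 10⁻⁵ × 12.9 × 299,290,000 ≈ 43,164.2 × g
RCF₂ = 1.118 × 10⁻⁵ × 12.9 × (37390)² = 1.118 × 10⁻⁵ × 12.9 × 1,398,012,100 ≈ 201,624.1 × g
Increase = 201,624.1 − 43,164.2 = 158,459.9

≈ 158000 g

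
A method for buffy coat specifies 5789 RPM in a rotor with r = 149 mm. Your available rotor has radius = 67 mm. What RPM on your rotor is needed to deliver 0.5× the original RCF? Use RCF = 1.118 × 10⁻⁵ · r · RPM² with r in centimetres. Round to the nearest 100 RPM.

≈ 6100 RPM

Original rotor: r = 149 mm = 14.9 cm
RCF = 1.118 × 10⁻⁵ × r × N²
RCF_original = 1.118 × 10⁻⁵ × 14.9 × (5789)² = 1.118 × 10⁻⁵ × 14.9 × 33,512,521 ≈ 5,582.6 × g
Target RCF = 0.5 × 5,582.6 ≈ 2,791.3 × g
Your rotor: r = 67 mm = 6.7 cm
2,791.3 = 1.118 × 10⁻⁵ × 6.7 × N²
N² = 2,791.3 / (7.4906 × 10⁻⁵) = 37,264,038
N ≈ √37,264,038 ≈ 6,104.4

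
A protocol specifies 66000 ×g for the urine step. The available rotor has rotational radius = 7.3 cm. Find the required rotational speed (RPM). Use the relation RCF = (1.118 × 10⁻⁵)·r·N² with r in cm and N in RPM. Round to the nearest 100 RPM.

≈ 28400 RPM

RCF = 1.118 × 10⁻⁵ × r × N²
66,000 = 1.118 × 10⁻⁵ × 7.3 × N²
N² = 66,000 / (8.1614 × 10⁻⁵) = 808,684,784
N ≈ √808,684,784 ≈ 28,437.4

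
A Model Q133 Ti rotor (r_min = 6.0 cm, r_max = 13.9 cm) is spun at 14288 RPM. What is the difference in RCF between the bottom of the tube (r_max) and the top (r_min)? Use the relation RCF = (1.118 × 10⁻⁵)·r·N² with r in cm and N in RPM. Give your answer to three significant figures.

ΔRCF ≈ 18000 ×g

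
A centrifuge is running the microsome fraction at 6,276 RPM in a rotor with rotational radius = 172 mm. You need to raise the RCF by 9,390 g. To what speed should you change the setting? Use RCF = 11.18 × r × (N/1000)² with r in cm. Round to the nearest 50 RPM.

r = 172 mm = 17.2 cm
Current RCF = 11.18 × 17.2 × (6.276)² = 11.18 × 17.2 × 39.388176 ≈ 7,574.2 × g
Target RCF = 7,574.2 + 9,390 = 16,964.2 × g
(N/1000)² = 16,964.2 / 192.296 = 88.2192
N = 1000 × √88.2192 ≈ 9,392.5

≈ 9400 RPM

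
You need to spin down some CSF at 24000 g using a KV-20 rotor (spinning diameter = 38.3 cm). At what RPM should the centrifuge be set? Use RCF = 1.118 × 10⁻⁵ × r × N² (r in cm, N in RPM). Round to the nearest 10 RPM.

r = 38.3 / 2 = 19.15 cm
RCF = 1.118 × 10⁻⁵ × r × N²
24,000 = 1.118 × 10⁻⁵ × 19.15 × N²
N² = 24,000 / (21.4097 × 10⁻⁵) = 112,098,722
N ≈ √112,098,722 ≈ 10,587.7

10590 RPM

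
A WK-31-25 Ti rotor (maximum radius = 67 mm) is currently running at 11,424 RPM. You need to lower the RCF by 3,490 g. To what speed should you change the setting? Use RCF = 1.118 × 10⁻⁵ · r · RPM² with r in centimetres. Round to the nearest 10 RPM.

r = 67 mm = 6.7 cm
Current RCF = 1.118 × 10⁻⁵ × 6.7 × (11424)² = 1.118 × 10⁻⁵ × 6.7 × 130,507,776 ≈ 9,775.8 × g
Target RCF = 9,775.8 − 3,490 = 6,285.8 × g
N² = 6,285.8 / (7.4906 × 10⁻⁵) = 83,915,841
N ≈ √83,915,841 ≈ 9,160.6

N₂ ≈ 9160 RPM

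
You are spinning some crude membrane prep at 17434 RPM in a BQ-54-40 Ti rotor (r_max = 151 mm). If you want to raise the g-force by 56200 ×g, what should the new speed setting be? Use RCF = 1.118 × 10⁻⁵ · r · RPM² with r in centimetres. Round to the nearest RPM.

25236 RPM

r = 151 mm = 15.1 cm
Current RCF = 1.118 × 10⁻⁵ × 15.1 × (17434)² = 1.118 × 10⁻⁵ × 15.1 × 303,944,356 ≈ 51,311.3 × g
Target RCF = 51,311.3 + 56,200 = 107,511.3 × g
N² = 107,511.3 / (16.8818 × 10⁻⁵) = 636,847,374
N ≈ √636,847,374 ≈ 25,235.8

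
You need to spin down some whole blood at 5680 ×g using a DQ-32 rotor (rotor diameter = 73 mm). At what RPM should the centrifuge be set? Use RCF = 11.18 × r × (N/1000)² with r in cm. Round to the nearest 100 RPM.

r = 73 mm / 2 = 36.5 mm = 3.65 cm
RCF = 11.18 × r × (N/1000)²
5,680 = 11.18 × 3.65 × (N/1000)²
(N/1000)² = 5,680 / 40.807 = 139.1918
N = 1000 × √139.1918 ≈ 11,798.0

11800 RPM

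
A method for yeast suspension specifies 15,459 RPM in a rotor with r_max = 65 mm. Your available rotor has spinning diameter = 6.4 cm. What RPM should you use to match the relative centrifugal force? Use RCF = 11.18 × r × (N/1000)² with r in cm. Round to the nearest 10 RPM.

Original rotor: r = 65 mm = 6.5 cm
RCF_original = 11.18 × 6.5 × (15.459)² = 11.18 × 6.5 × 238.980681 ≈ 17,366.7 × g
Your rotor: r = 6.4 / 2 = 3.2 cm
17,366.7 = 11.18 × 3.2 × (N/1000)²
(N/1000)² = 17,366.7 / 35.776 = 485.4288
N = 1000 × √485.4288 ≈ 22,032.4

22030 RPM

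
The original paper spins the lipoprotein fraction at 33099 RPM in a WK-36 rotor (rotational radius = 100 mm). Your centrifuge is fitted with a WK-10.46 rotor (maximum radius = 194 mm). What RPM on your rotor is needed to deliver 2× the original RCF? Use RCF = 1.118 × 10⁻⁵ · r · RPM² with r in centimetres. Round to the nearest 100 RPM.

Original rotor: r = 100 mm = 10.0 cm
RCF_original = 1.118 × 10⁻⁵ × 10 × (33099)² = 1.118 × 10⁻⁵ × 10 × 1,095,543,801 ≈ 122,481.8 × g
Target RCF = 2 × 122,481.8 ≈ 244,963.6 × g
Your rotor: r = 194 mm = 19.4 cm
244,963.6 = 1.118 × 10⁻⁵ × 19.4 × N²
N² = 244,963.6 / (21.6892 × 10⁻⁵) = 1,129,426,627
N ≈ √1,129,426,627 ≈ 33,606.9

≈ 33600 RPM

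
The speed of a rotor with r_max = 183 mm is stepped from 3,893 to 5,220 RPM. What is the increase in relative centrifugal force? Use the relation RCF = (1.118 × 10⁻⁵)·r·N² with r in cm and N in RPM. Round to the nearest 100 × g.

r = 183 mm = 18.3 cm
RCF₁ = 1.118 × 10⁻⁵ × 18.3 × (3893)² = 1.118 × 10⁻⁵ × 18.3 × 15,155,449 ≈ 3,100.7 × g
RCF₂ = 1.118 × 10⁻⁵ × 18.3 × (5220)² = 1.118 × 10⁻⁵ × 18.3 × 27,248,400 ≈ 5,574.9 × g
Increase = 5,574.9 − 3,100.7 = 2,474.2

2500 × g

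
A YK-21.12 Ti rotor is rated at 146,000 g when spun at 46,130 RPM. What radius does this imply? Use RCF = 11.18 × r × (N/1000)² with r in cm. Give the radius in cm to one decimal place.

6.1 cm

146000 = 11.18 × r × (46.13)²
r = 146000 / (11.18 × 2127.9769) = 146000 / 23790.78 ≈ 6.137 cm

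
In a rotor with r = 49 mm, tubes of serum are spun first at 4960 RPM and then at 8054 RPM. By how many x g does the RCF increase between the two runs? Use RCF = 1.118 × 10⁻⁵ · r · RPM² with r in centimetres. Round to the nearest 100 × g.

2200 x g

r = 49 mm = 4.9 cm
RCF₁ = 1.118 × 10⁻⁵ × 4.9 × (4960)² = 1.118 × 10⁻⁵ × 4.9 × 24,601,600 ≈ 1,347.7 × g
RCF₂ = 1.118 × 10⁻⁵ × 4.9 × (8054)² = 1.118 × 10⁻⁵ × 4.9 × 64,866,916 ≈ 3,553.5 × g
Increase = 3,553.5 − 1,347.7 = 2,205.8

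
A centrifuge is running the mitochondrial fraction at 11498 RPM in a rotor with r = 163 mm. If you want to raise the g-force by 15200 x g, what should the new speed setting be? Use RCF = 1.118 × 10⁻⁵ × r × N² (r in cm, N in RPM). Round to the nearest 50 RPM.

N₂ ≈ 14700 RPM

r = 163 mm = 16.3 cm
Current RCF = 1.118 × 10⁻⁵ × 16.3 × (11498)² = 1.118 × 10⁻⁵ × 16.3 × 132,204,004 ≈ 24,092.1 × g
Target RCF = 24,092.1 + 15,200 = 39,292.1 × g
N² = 39,292.1 / (18.2234 × 10⁻⁵) = 215,613,442
N ≈ √215,613,442 ≈ 14,683.8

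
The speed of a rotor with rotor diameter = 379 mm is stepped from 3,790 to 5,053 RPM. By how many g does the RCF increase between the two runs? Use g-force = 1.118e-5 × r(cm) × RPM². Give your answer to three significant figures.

r = 379 mm / 2 = 189.5 mm = 18.95 cm
RCF₁ = 1.118 × 10⁻⁵ × 18.95 × (3790)² = 1.118 × 10⁻⁵ × 18.95 × 14,364,100 ≈ 3,043.2 × g
RCF₂ = 1.118 × 10⁻⁵ × 18.95 × (5053)² = 1.118 × 10⁻⁵ × 18.95 × 25,532,809 ≈ 5,409.4 × g
Increase = 5,409.4 − 3,043.2 = 2,366.2

≈ 2370 g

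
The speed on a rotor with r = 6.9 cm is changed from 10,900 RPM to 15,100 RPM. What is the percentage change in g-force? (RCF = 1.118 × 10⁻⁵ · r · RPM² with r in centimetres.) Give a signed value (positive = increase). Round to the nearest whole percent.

RCF ∝ N², so the ratio is (15100/10900)² = (1.385321)² = 1.9191.
Change = 1.9191 − 1 = +0.9191 → +91.9%.

+92%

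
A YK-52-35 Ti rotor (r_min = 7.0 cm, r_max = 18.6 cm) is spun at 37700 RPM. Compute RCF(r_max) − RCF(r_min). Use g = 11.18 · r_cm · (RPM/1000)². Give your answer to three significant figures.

≈ 184000 ×g

ΔRCF = 11.18 × (r_max − r_min) × (N/1000)² = 11.18 × 11.6 × 1,421.29 ≈ 184,324.3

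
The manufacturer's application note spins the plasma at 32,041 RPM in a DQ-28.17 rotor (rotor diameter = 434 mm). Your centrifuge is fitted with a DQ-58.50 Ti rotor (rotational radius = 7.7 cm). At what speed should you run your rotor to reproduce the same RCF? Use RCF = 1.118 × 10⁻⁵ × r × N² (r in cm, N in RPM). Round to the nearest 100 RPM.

Original rotor: r = 434 mm / 2 = 217 mm = 21.7 cm
RCF_original = 1.118 × 10⁻⁵ × 21.7 × (32041)² = 1.118 × 10⁻⁵ × 21.7 × 1,026,625,681 ≈ 249,065.5 × g
249,065.5 = 1.118 × 10⁻⁵ × 7.7 × N²
N² = 249,065.5 / (8.6086 × 10⁻⁵) = 2,893,217,248
N ≈ √2,893,217,248 ≈ 53,788.6

≈ 53800 RPM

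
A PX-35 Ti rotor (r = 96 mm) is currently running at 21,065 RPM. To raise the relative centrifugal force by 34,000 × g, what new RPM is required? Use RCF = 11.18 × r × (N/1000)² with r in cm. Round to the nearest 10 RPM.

r = 96 mm = 9.6 cm
Current RCF = 11.18 × 9.6 × (21.065)² = 11.18 × 9.6 × 443.734225 ≈ 47,625.1 × g
Target RCF = 47,625.1 + 34,000 = 81,625.1 × g
(N/1000)² = 81,625.1 / 107.328 = 760.5201
N = 1000 × √760.5201 ≈ 27,577.5

27580 RPM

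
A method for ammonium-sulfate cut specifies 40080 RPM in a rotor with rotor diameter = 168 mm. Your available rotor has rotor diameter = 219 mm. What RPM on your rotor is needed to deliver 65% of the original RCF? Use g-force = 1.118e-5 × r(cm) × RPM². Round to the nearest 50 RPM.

Original rotor: r = 168 mm / 2 = 84 mm = 8.4 cm
RCF = 1.118 × 10⁻⁵ × r × N²
RCF_original = 1.118 × 10⁻⁵ × 8.4 × (40080)² = 1.118 × 10⁻⁵ × 8.4 × 1,606,406,400 ≈ 150,860.8 × g
Target RCF = 0.65 × 150,860.8 ≈ 98,059.5 × g
Your rotor: r = 219 mm / 2 = 109.5 mm = 10.95 cm
98,059.5 = 1.118 × 10⁻⁵ × 10.95 × N²
N² = 98,059.5 / (12.2421 × 10⁻⁵) = 801,002,279
N ≈ √801,002,279 ≈ 28,302.0

28300 RPM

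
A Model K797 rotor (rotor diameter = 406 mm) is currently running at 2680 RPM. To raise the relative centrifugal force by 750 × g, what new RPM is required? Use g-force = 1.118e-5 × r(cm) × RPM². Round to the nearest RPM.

N₂ ≈ 3238 RPM

r = 406 mm / 2 = 203 mm = 20.3 cm
Current RCF = 1.118 × 10⁻⁵ × 20.3 × (2680)² = 1.118 × 10⁻⁵ × 20.3 × 7,182,400 ≈ 1,630.1 × g
Target RCF = 1,630.1 + 750 = 2,380.1 × g
N² = 2,380.1 / (22.6954 × 10⁻⁵) = 10,487,147
N ≈ √10,487,147 ≈ 3,238.4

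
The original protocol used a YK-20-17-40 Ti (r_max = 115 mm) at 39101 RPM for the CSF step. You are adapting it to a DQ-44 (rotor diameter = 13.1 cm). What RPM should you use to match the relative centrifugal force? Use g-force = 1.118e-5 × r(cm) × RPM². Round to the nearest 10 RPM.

≈ 51810 RPM

Original rotor: r = 115 mm = 11.5 cm
RCF_original = 1.118 × 10⁻⁵ × 11.5 × (39101)² = 1.118 × 10⁻⁵ × 11.5 × 1,528,888,201 ≈ 196,569.2 × g
Your rotor: r = 13.1 / 2 = 6.55 cm
196,569.2 = 1.118 × 10⁻⁵ × 6.55 × N²
N² = 196,569.2 / (7.3229 × 10⁻⁵) = 2,684,308,129
N ≈ √2,684,308,129 ≈ 51,810.3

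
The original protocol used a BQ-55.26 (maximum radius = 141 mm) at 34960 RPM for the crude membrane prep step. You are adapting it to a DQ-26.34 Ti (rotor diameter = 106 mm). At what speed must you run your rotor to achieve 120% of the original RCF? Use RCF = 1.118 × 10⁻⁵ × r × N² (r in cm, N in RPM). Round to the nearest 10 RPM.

Original rotor: r = 141 mm = 14.1 cm
RCF_original = 1.118 × 10⁻⁵ × 14.1 × (34960)² = 1.118 × 10⁻⁵ × 14.1 × 1,222,201,600 ≈ 192,665.4 × g
Target RCF = 1.2 × 192,665.4 ≈ 231,198.5 × g
Your rotor: r = 106 mm / 2 = 53 mm = 5.3 cm
231,198.5 = 1.118 × 10⁻⁵ × 5.3 × N²
N² = 231,198.5 / (5.9254 × 10⁻⁵) = 3,901,820,974
N ≈ √3,901,820,974 ≈ 62,464.6

≈ 62460 RPM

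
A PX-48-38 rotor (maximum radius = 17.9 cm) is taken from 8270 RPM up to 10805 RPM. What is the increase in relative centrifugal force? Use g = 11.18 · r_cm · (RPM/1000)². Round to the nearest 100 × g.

RCF₁ = 11.18 × 17.9 × (8.27)² = 11.18 × 17.9 × 68.3929 ≈ 13,686.9 × g
RCF₂ = 11.18 × 17.9 × (10.805)² = 11.18 × 17.9 × 116.748025 ≈ 23,363.8 × g
Increase = 23,363.8 − 13,686.9 = 9,676.9

9700 g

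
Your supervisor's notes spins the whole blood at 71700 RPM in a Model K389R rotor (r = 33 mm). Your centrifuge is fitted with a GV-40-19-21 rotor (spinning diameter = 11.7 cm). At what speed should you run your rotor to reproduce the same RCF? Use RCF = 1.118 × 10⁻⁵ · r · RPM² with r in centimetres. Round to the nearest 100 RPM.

Original rotor: r = 33 mm = 3.3 cm
RCF_original = 1.118 × 10⁻⁵ × 3.3 × (71700)² = 1.118 × 10⁻⁵ × 3.3 × 5,140,890,000 ≈ 189,668 × g
Your rotor: r = 11.7 / 2 = 5.85 cm
189,668 = 1.118 × 10⁻⁵ × 5.85 × N²
N² = 189,668 / (6.5403 × 10⁻⁵) = 2,899,989,297
N ≈ √2,899,989,297 ≈ 53,851.5

≈ 53900 RPM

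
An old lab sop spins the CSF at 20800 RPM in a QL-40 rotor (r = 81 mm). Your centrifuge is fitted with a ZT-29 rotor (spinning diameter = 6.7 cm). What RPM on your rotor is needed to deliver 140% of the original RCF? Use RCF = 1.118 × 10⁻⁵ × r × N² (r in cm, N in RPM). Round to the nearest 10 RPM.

≈ 38270 RPM

Original rotor: r = 81 mm = 8.1 cm
RCF_original = 1.118 × 10⁻⁵ × 8.1 × (20800)² = 1.118 × 10⁻⁵ × 8.1 × 432,640,000 ≈ 39,179 × g
Target RCF = 1.4 × 39,179 ≈ 54,850.6 × g
Your rotor: r = 6.7 / 2 = 3.35 cm
54,850.6 = 1.118 × 10⁻⁵ × 3.35 × N²
N² = 54,850.6 / (3.7453 × 10⁻⁵) = 1,464,518,196
N ≈ √1,464,518,196 ≈ 38,269.0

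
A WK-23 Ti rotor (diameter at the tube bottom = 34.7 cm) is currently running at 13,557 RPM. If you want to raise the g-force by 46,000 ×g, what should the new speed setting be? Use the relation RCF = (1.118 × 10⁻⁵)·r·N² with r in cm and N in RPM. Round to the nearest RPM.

20517 RPM

r = 34.7 / 2 = 17.35 cm
Current RCF = 1.118 × 10⁻⁵ × 17.35 × (13557)² = 1.118 × 10⁻⁵ × 17.35 × 183,792,249 ≈ 35,650.7 × g
Target RCF = 35,650.7 + 46,000 = 81,650.7 × g
N² = 81,650.7 / (19.3973 × 10⁻⁵) = 420,938,481
N ≈ √420,938,481 ≈ 20,516.8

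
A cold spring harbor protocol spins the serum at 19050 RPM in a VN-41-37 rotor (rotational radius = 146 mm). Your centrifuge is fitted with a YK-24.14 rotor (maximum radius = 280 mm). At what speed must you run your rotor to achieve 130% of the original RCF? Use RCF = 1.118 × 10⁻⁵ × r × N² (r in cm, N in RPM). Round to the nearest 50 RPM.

Original rotor: r = 146 mm = 14.6 cm
RCF_original = 1.118 × 10⁻⁵ × 14.6 × (19050)² = 1.118 × 10⁻⁵ × 14.6 × 362,902,500 ≈ 59,235.8 × g
Target RCF = 1.3 × 59,235.8 ≈ 77,006.5 × g
Your rotor: r = 280 mm = 28.0 cm
77,006.5 = 1.118 × 10⁻⁵ × 28 × N²
N² = 77,006.5 / (31.304 × 10⁻⁵) = 245,995,719
N ≈ √245,995,719 ≈ 15,684.3

15700 RPM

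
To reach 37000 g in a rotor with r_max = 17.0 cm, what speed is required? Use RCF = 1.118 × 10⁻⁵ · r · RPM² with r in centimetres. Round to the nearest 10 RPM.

≈ 13950 RPM

RCF = 1.118 × 10⁻⁵ × r × N²
37,000 = 1.118 × 10⁻⁵ × 17 × N²
N² = 37,000 / (19.006 × 10⁻⁵) = 194,675,366
N ≈ √194,675,366 ≈ 13,952.6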